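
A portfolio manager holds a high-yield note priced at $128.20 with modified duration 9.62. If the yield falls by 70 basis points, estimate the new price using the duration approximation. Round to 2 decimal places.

Duration approximation: ΔP/P ≈ -D_mod · Δy = -9.62 × (-0.007) = +0.067340.
New price ≈ 128.20 × (1 + 0.067340) = 136.832988.

$136.83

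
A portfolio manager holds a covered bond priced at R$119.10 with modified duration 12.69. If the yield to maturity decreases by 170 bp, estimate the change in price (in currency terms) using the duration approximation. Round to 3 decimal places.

Duration approximation: ΔP/P ≈ -D_mod · Δy = -12.69 × (-0.017) = +0.215730.
ΔP ≈ 119.10 × (+0.215730) = +25.693443.

+R$25.693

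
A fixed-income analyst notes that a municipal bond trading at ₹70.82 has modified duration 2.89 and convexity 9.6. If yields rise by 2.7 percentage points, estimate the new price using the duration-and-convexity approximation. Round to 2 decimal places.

Duration effect: -D_mod·Δy = -2.89 × (+0.027) = -0.078030
Convexity effect: ½·C·(Δy)² = 0.5 × 9.6 × (0.027)² = +0.0034992
ΔP/P ≈ -0.078030 + 0.0034992 = -0.0745308
New price ≈ 70.82 × (1 - 0.0745308) = 65.541728744.

₹65.54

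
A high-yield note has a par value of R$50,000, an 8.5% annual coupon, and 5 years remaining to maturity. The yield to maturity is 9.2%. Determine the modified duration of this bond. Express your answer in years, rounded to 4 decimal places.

Periodic yield y = 0.092. First find Macaulay duration:
  t   CF        PV=CF/(1+0.092)^t    t·PV
  1     4,250.00     3,891.9414     3,891.9414
  2     4,250.00     3,564.0489     7,128.0978
  3     4,250.00     3,263.7810     9,791.3431
  4     4,250.00     2,988.8105    11,955.2419
  5    54,250.00    34,937.0757   174,685.3784
  Σ                 48,645.6575   207,452.0026
P = 48,645.6575; Macaulay duration = 207,452.0026 / 48,645.6575 = 4.26455 years.
Modified duration = D_Mac / (1 + y) = 4.26455 / 1.092 = 3.90527 years.

3.9053 years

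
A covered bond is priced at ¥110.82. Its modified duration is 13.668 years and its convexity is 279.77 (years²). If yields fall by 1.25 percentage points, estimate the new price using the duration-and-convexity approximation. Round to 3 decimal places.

¥132.176

Duration effect: -D_mod·Δy = -13.668 × (-0.0125) = +0.170850
Convexity effect: ½·C·(Δy)² = 0.5 × 279.77 × (-0.0125)² = +0.02185703125
ΔP/P ≈ +0.170850 + 0.02185703125 = +0.19270703125
New price ≈ 110.82 × (1 + 0.19270703125) = 132.175793203125.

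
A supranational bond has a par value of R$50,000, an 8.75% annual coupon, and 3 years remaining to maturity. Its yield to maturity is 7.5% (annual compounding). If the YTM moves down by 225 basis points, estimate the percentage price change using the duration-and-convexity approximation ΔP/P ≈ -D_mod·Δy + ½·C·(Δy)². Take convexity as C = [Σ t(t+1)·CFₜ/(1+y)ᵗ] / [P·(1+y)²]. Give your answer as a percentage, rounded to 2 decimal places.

+6.03%

With y = 0.075:
  t   CF        PV=CF/(1+0.075)^t    t·PV        t(t+1)·PV
  1     4,375.00     4,069.7674     4,069.7674       8,139.5349
  2     4,375.00     3,785.8302     7,571.6604      22,714.9811
  3    54,375.00    43,769.7310   131,309.1929     525,236.7716
  Σ                 51,625.3286   142,950.6207     556,091.2876
P = 51,625.3286; D_Mac = 2.76900 yrs; D_mod = 2.57582 yrs; C = 9.32108.
Duration effect: -2.57582 × (-0.0225) = +0.057956
Convexity effect: 0.5 × 9.32108 × (-0.0225)² = +0.0023594
ΔP/P ≈ +0.057956 + 0.0023594 = +0.060315 = +6.0315%.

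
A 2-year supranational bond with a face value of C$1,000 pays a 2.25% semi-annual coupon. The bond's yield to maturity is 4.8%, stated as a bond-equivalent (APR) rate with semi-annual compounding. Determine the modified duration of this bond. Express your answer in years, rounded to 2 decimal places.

Periodic yield y = 0.024. First find Macaulay duration:
  t   CF        PV=CF/(1+0.024)^t    t·PV
  1        11.25        10.9863        10.9863
  2        11.25        10.7288        21.4577
  3        11.25        10.4774        31.4321
  4     1,011.25       919.7265     3,678.9061
  Σ                    951.9191     3,742.7822
P = 951.9191; Macaulay duration = 3,742.7822 / 951.9191 = 3.93183 half-year periods = 1.96591 years.
Modified duration = D_Mac / (1 + y) = 1.96591 / 1.024 = 1.91984 years.

1.92 years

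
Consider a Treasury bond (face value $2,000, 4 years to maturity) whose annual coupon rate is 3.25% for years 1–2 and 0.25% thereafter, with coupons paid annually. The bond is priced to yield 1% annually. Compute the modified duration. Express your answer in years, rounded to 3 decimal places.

Periodic yield y = 0.01. First find Macaulay duration:
  t   CF        PV=CF/(1+0.01)^t    t·PV
  1        65.00        64.3564        64.3564
  2        65.00        63.7192       127.4385
  3         5.00         4.8530        14.5589
  4     2,005.00     1,926.7656     7,707.0624
  Σ                  2,059.6942     7,913.4161
P = 2,059.6942; Macaulay duration = 7,913.4161 / 2,059.6942 = 3.84203 years.
Modified duration = D_Mac / (1 + y) = 3.84203 / 1.01 = 3.80399 years.

3.804 years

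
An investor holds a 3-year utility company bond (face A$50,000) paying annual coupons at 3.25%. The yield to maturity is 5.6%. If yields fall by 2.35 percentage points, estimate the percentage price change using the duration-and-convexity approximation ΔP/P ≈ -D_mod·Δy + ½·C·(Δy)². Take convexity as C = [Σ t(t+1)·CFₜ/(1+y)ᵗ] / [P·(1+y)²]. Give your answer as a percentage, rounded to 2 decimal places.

+6.75%

With y = 0.056:
  t   CF        PV=CF/(1+0.056)^t    t·PV        t(t+1)·PV
  1     1,625.00     1,538.8258     1,538.8258       3,077.6515
  2     1,625.00     1,457.2214     2,914.4427       8,743.3282
  3    51,625.00    43,839.7743   131,519.3230     526,077.2922
  Σ                 46,835.8215   135,972.5915     537,898.2718
P = 46,835.8215; D_Mac = 2.90318 yrs; D_mod = 2.74922 yrs; C = 10.29898.
Duration effect: -2.74922 × (-0.0235) = +0.064607
Convexity effect: 0.5 × 10.29898 × (-0.0235)² = +0.0028438
ΔP/P ≈ +0.064607 + 0.0028438 = +0.067450 = +6.7450%.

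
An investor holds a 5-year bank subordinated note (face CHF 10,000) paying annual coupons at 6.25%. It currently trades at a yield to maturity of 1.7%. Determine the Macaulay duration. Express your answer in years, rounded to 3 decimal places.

4.503 years

Periodic yield y = 0.017. Discount each cash flow and weight by its year:
  t   CF        PV=CF/(1+0.017)^t    t·PV
  1       625.00       614.5526       614.5526
  2       625.00       604.2798     1,208.5597
  3       625.00       594.1788     1,782.5364
  4       625.00       584.2466     2,336.9865
  5    10,625.00     9,766.1676    48,830.8381
  Σ                 12,163.4255    54,773.4733
Price P = Σ PV = 12,163.4255.
Macaulay duration = Σ(t·PV) / P = 54,773.4733 / 12,163.4255 = 4.50313 years.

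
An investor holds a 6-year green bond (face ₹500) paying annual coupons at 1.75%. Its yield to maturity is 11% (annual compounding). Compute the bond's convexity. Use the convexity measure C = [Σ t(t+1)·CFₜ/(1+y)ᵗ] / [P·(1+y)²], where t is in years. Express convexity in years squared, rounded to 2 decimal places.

With y = 0.11:
  t   CF        PV=CF/(1+0.11)^t    t·PV        t(t+1)·PV
  1         8.75         7.8829         7.8829          15.7658
  2         8.75         7.1017        14.2034          42.6102
  3         8.75         6.3979        19.1938          76.7751
  4         8.75         5.7639        23.0556         115.2779
  5         8.75         5.1927        25.9635         155.7810
  6       508.75       271.9985     1,631.9912      11,423.9381
  Σ                    304.3376     1,722.2903      11,830.1480
P = 304.3376.
Convexity = Σ t(t+1)·PV / [P·(1+y)²] = 11,830.1480 / (304.3376 × 1.232100) = 31.54922.

31.55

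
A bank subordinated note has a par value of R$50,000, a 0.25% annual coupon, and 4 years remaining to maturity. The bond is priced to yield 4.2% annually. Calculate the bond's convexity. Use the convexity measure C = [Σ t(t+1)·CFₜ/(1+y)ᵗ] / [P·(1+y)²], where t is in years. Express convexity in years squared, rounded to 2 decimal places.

With y = 0.042:
  t   CF        PV=CF/(1+0.042)^t    t·PV        t(t+1)·PV
  1       125.00       119.9616       119.9616         239.9232
  2       125.00       115.1263       230.2526         690.7578
  3       125.00       110.4859       331.4577       1,325.8308
  4    50,125.00    42,519.0458   170,076.1832     850,380.9162
  Σ                 42,864.6196   170,757.8552     852,637.4281
P = 42,864.6196.
Convexity = Σ t(t+1)·PV / [P·(1+y)²] = 852,637.4281 / (42,864.6196 × 1.085764) = 18.32019.

18.32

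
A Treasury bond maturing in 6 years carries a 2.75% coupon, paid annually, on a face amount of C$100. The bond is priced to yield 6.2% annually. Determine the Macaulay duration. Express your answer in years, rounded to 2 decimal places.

Periodic yield y = 0.062. Discount each cash flow and weight by its year:
  t   CF        PV=CF/(1+0.062)^t    t·PV
  1         2.75         2.5895         2.5895
  2         2.75         2.4383         4.8766
  3         2.75         2.2959         6.8878
  4         2.75         2.1619         8.6476
  5         2.75         2.0357        10.1784
  6       102.75        71.6201       429.7204
  Σ                     83.1413       462.9002
Price P = Σ PV = 83.1413.
Macaulay duration = Σ(t·PV) / P = 462.9002 / 83.1413 = 5.56763 years.

5.57 years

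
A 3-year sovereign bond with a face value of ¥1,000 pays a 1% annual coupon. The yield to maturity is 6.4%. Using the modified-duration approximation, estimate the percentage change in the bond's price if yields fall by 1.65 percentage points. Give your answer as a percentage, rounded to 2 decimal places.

Periodic yield y = 0.064. Modified duration first:
  t   CF        PV=CF/(1+0.064)^t    t·PV
  1        10.00         9.3985         9.3985
  2        10.00         8.8332        17.6663
  3     1,010.00       838.4873     2,515.4619
  Σ                    856.7190     2,542.5267
P = 856.7190; D_Mac = 2.96775 yrs; D_mod = 2.96775/(1+0.064) = 2.78924 yrs.
ΔP/P ≈ -D_mod · Δy = -2.78924 × (-0.0165) = +0.046022 = +4.6022%.

+4.60%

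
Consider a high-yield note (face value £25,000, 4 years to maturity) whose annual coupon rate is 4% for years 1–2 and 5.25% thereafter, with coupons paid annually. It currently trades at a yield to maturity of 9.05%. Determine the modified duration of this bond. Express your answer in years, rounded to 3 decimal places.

Periodic yield y = 0.0905. First find Macaulay duration:
  t   CF        PV=CF/(1+0.0905)^t    t·PV
  1     1,000.00       917.0105       917.0105
  2     1,000.00       840.9083     1,681.8167
  3     1,312.50     1,012.0974     3,036.2922
  4    26,312.50    18,606.2749    74,425.0997
  Σ                 21,376.2912    80,060.2190
P = 21,376.2912; Macaulay duration = 80,060.2190 / 21,376.2912 = 3.74528 years.
Modified duration = D_Mac / (1 + y) = 3.74528 / 1.0905 = 3.43446 years.

3.434 years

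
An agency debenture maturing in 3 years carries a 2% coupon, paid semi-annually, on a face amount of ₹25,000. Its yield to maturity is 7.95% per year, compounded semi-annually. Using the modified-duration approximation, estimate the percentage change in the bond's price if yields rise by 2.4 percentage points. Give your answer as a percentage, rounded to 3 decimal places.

-6.737%

Periodic yield y = 0.03975. Modified duration first:
  t   CF        PV=CF/(1+0.03975)^t    t·PV
  1       250.00       240.4424       240.4424
  2       250.00       231.2502       462.5004
  3       250.00       222.4094       667.2283
  4       250.00       213.9067       855.6266
  5       250.00       205.7289     1,028.6446
  6    25,250.00    19,984.2479   119,905.4874
  Σ                 21,097.9855   123,159.9298
P = 21,097.9855; D_Mac = 5.83752 half-year periods = 2.91876 yrs; D_mod = 2.91876/(1+0.03975) = 2.80718 yrs.
ΔP/P ≈ -D_mod · Δy = -2.80718 × (+0.024) = -0.067372 = -6.7372%.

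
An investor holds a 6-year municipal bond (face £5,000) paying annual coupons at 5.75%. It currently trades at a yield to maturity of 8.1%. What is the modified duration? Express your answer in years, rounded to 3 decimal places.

4.801 years

Periodic yield y = 0.081. First find Macaulay duration:
  t   CF        PV=CF/(1+0.081)^t    t·PV
  1       287.50       265.9574       265.9574
  2       287.50       246.0291       492.0582
  3       287.50       227.5940       682.7819
  4       287.50       210.5402       842.1609
  5       287.50       194.7643       973.8216
  6     5,287.50     3,313.5705    19,881.4231
  Σ                  4,458.4556    23,138.2031
P = 4,458.4556; Macaulay duration = 23,138.2031 / 4,458.4556 = 5.18974 years.
Modified duration = D_Mac / (1 + y) = 5.18974 / 1.081 = 4.80086 years.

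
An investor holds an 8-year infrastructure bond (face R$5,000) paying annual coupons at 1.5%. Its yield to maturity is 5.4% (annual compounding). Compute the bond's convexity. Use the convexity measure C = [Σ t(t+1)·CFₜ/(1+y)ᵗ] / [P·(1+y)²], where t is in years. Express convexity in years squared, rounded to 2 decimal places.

With y = 0.054:
  t   CF        PV=CF/(1+0.054)^t    t·PV        t(t+1)·PV
  1        75.00        71.1575        71.1575         142.3150
  2        75.00        67.5119       135.0237         405.0711
  3        75.00        64.0530       192.1590         768.6359
  4        75.00        60.7713       243.0854       1,215.4268
  5        75.00        57.6578       288.2891       1,729.7346
  6        75.00        54.7038       328.2229       2,297.5601
  7        75.00        51.9012       363.3081       2,906.4644
  8     5,075.00     3,332.0473    26,656.3785     239,907.4066
  Σ                  3,759.8038    28,277.6241     249,372.6146
P = 3,759.8038.
Convexity = Σ t(t+1)·PV / [P·(1+y)²] = 249,372.6146 / (3,759.8038 × 1.110916) = 59.70385.

59.70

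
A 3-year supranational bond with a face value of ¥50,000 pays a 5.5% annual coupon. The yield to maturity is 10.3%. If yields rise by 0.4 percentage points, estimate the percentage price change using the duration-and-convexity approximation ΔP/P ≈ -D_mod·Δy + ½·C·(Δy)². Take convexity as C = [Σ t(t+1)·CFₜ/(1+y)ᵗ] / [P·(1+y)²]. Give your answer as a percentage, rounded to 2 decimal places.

With y = 0.103:
  t   CF        PV=CF/(1+0.103)^t    t·PV        t(t+1)·PV
  1     2,750.00     2,493.2004     2,493.2004       4,986.4007
  2     2,750.00     2,260.3811     4,520.7622      13,562.2867
  3    52,750.00    39,309.3558   117,928.0674     471,712.2696
  Σ                 44,062.9373   124,942.0300     490,260.9569
P = 44,062.9373; D_Mac = 2.83554 yrs; D_mod = 2.57075 yrs; C = 9.14540.
Duration effect: -2.57075 × (+0.004) = -0.010283
Convexity effect: 0.5 × 9.14540 × (0.004)² = +0.0000732
ΔP/P ≈ -0.010283 + 0.0000732 = -0.010210 = -1.0210%.

-1.02%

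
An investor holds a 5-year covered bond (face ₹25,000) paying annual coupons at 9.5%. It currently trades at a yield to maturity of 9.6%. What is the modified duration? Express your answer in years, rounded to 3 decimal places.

3.835 years

Periodic yield y = 0.096. First find Macaulay duration:
  t   CF        PV=CF/(1+0.096)^t    t·PV
  1     2,375.00     2,166.9708     2,166.9708
  2     2,375.00     1,977.1631     3,954.3263
  3     2,375.00     1,803.9810     5,411.9429
  4     2,375.00     1,645.9680     6,583.8721
  5    27,375.00    17,310.1710    86,550.8548
  Σ                 24,904.2539   104,667.9669
P = 24,904.2539; Macaulay duration = 104,667.9669 / 24,904.2539 = 4.20281 years.
Modified duration = D_Mac / (1 + y) = 4.20281 / 1.096 = 3.83469 years.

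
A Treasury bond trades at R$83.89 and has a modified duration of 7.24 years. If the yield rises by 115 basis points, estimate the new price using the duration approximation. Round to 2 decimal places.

R$76.91

Duration approximation: ΔP/P ≈ -D_mod · Δy = -7.24 × (+0.0115) = -0.083260.
New price ≈ 83.89 × (1 - 0.083260) = 76.9053186.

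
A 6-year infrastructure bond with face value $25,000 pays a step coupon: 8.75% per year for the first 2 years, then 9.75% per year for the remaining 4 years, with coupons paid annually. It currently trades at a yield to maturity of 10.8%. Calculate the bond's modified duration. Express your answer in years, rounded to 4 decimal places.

4.3735 years

Periodic yield y = 0.108. First find Macaulay duration:
  t   CF        PV=CF/(1+0.108)^t    t·PV
  1     2,187.50     1,974.2780     1,974.2780
  2     2,187.50     1,781.8393     3,563.6787
  3     2,437.50     1,791.9478     5,375.8433
  4     2,437.50     1,617.2814     6,469.1255
  5     2,437.50     1,459.6402     7,298.2011
  6    27,437.50    14,828.7989    88,972.7933
  Σ                 23,453.7855   113,653.9198
P = 23,453.7855; Macaulay duration = 113,653.9198 / 23,453.7855 = 4.84587 years.
Modified duration = D_Mac / (1 + y) = 4.84587 / 1.108 = 4.37353 years.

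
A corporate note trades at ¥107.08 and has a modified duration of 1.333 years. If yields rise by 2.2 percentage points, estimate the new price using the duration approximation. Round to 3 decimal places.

Duration approximation: ΔP/P ≈ -D_mod · Δy = -1.333 × (+0.022) = -0.029326.
New price ≈ 107.08 × (1 - 0.029326) = 103.93977192.

¥103.940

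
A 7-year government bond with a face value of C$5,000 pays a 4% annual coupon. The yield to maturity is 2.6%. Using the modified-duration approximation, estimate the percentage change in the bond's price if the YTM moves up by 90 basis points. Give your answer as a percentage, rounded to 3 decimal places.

Periodic yield y = 0.026. Modified duration first:
  t   CF        PV=CF/(1+0.026)^t    t·PV
  1       200.00       194.9318       194.9318
  2       200.00       189.9920       379.9840
  3       200.00       185.1774       555.5321
  4       200.00       180.4848       721.9391
  5       200.00       175.9111       879.5554
  6       200.00       171.4533     1,028.7198
  7     5,200.00     4,344.8203    30,413.7421
  Σ                  5,442.7706    34,174.4041
P = 5,442.7706; D_Mac = 6.27886 yrs; D_mod = 6.27886/(1+0.026) = 6.11975 yrs.
ΔP/P ≈ -D_mod · Δy = -6.11975 × (+0.009) = -0.055078 = -5.5078%.

-5.508%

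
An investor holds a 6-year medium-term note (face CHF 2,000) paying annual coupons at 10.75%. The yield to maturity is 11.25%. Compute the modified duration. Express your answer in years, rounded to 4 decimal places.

Periodic yield y = 0.1125. First find Macaulay duration:
  t   CF        PV=CF/(1+0.1125)^t    t·PV
  1       215.00       193.2584       193.2584
  2       215.00       173.7154       347.4309
  3       215.00       156.1487       468.4461
  4       215.00       140.3584       561.4336
  5       215.00       126.1648       630.8242
  6     2,215.00     1,168.3517     7,010.1105
  Σ                  1,957.9976     9,211.5037
P = 1,957.9976; Macaulay duration = 9,211.5037 / 1,957.9976 = 4.70455 years.
Modified duration = D_Mac / (1 + y) = 4.70455 / 1.1125 = 4.22881 years.

4.2288 years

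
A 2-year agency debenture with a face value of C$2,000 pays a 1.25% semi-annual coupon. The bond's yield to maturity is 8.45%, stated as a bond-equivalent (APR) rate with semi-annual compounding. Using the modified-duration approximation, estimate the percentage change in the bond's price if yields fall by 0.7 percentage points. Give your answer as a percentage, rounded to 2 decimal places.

Periodic yield y = 0.04225. Modified duration first:
  t   CF        PV=CF/(1+0.04225)^t    t·PV
  1        12.50        11.9933        11.9933
  2        12.50        11.5071        23.0142
  3        12.50        11.0406        33.1219
  4     2,012.50     1,705.4865     6,821.9458
  Σ                  1,740.0275     6,890.0752
P = 1,740.0275; D_Mac = 3.95975 half-year periods = 1.97988 yrs; D_mod = 1.97988/(1+0.04225) = 1.89962 yrs.
ΔP/P ≈ -D_mod · Δy = -1.89962 × (-0.007) = +0.013297 = +1.3297%.

+1.33%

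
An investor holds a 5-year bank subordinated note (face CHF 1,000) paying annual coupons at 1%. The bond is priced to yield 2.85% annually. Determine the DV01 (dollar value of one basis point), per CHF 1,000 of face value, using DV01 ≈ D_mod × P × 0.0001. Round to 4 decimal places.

CHF 0.4356

Periodic yield y = 0.0285.
  t   CF        PV=CF/(1+0.0285)^t    t·PV
  1        10.00         9.7229         9.7229
  2        10.00         9.4535        18.9069
  3        10.00         9.1915        27.5745
  4        10.00         8.9368        35.7473
  5     1,010.00       877.6066     4,388.0331
  Σ                    914.9113     4,479.9848
P = 914.9113; D_Mac = 4.89663 yrs; D_mod = 4.76095 yrs.
DV01 ≈ 4.76095 × 914.9113 × 0.0001 = 0.435584.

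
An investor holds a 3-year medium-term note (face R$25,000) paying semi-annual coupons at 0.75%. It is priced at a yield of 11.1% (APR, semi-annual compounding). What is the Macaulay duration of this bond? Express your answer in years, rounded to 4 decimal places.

2.9665 years

Periodic yield y = 0.0555. Discount each cash flow and weight by its period:
  t   CF        PV=CF/(1+0.0555)^t    t·PV
  1        93.75        88.8205        88.8205
  2        93.75        84.1501       168.3003
  3        93.75        79.7254       239.1761
  4        93.75        75.5333       302.1331
  5        93.75        71.5616       357.8080
  6    25,093.75    18,147.4723   108,884.8335
  Σ                 18,547.2631   110,041.0715
Price P = Σ PV = 18,547.2631.
Macaulay duration = Σ(t·PV) / P = 110,041.0715 / 18,547.2631 = 5.93301 half-year periods.
In years: 5.93301 / 2 = 2.96650 years.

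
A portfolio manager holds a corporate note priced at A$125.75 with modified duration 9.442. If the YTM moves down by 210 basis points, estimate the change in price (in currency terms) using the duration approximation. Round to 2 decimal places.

+A$24.93

Duration approximation: ΔP/P ≈ -D_mod · Δy = -9.442 × (-0.021) = +0.198282.
ΔP ≈ 125.75 × (+0.198282) = +24.9339615.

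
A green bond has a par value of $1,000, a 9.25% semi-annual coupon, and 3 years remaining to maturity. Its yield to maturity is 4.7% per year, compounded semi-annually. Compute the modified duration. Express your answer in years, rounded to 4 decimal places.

2.6459 years

Periodic yield y = 0.0235. First find Macaulay duration:
  t   CF        PV=CF/(1+0.0235)^t    t·PV
  1        46.25        45.1881        45.1881
  2        46.25        44.1505        88.3011
  3        46.25        43.1368       129.4105
  4        46.25        42.1464       168.5855
  5        46.25        41.1787       205.8934
  6     1,046.25       910.1404     5,460.8424
  Σ                  1,125.9409     6,098.2210
P = 1,125.9409; Macaulay duration = 6,098.2210 / 1,125.9409 = 5.41611 half-year periods = 2.70806 years.
Modified duration = D_Mac / (1 + y) = 2.70806 / 1.0235 = 2.64588 years.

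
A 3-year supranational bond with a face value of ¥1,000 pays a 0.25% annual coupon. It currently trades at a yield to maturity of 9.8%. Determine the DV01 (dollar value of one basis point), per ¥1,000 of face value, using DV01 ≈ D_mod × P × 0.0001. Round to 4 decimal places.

Periodic yield y = 0.098.
  t   CF        PV=CF/(1+0.098)^t    t·PV
  1         2.50         2.2769         2.2769
  2         2.50         2.0736         4.1473
  3     1,002.50       757.3164     2,271.9492
  Σ                    761.6669     2,278.3734
P = 761.6669; D_Mac = 2.99130 yrs; D_mod = 2.72432 yrs.
DV01 ≈ 2.72432 × 761.6669 × 0.0001 = 0.207502.

¥0.2075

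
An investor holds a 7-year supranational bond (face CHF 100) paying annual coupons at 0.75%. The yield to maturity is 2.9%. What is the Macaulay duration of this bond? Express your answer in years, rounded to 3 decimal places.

Periodic yield y = 0.029. Discount each cash flow and weight by its year:
  t   CF        PV=CF/(1+0.029)^t    t·PV
  1         0.75         0.7289         0.7289
  2         0.75         0.7083         1.4166
  3         0.75         0.6884         2.0651
  4         0.75         0.6690         2.6758
  5         0.75         0.6501         3.2505
  6         0.75         0.6318         3.7907
  7       100.75        82.4779       577.3451
  Σ                     86.5543       591.2727
Price P = Σ PV = 86.5543.
Macaulay duration = Σ(t·PV) / P = 591.2727 / 86.5543 = 6.83124 years.

6.831 years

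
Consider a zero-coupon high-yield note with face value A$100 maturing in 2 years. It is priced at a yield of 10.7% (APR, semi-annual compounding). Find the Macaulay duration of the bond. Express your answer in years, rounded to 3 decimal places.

A zero-coupon bond has a single cash flow at maturity, so its Macaulay duration equals its maturity: 2 years.
(Equivalently: 4 semi-annual periods ÷ 2 = 2 years.)

2.000 years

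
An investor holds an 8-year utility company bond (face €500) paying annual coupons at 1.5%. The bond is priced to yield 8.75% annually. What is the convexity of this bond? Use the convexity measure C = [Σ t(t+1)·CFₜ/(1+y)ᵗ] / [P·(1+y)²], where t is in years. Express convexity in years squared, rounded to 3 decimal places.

With y = 0.0875:
  t   CF        PV=CF/(1+0.0875)^t    t·PV        t(t+1)·PV
  1         7.50         6.8966         6.8966          13.7931
  2         7.50         6.3417        12.6833          38.0499
  3         7.50         5.8314        17.4942          69.9769
  4         7.50         5.3622        21.4489         107.2443
  5         7.50         4.9308        24.6539         147.9232
  6         7.50         4.5340        27.2043         190.4298
  7         7.50         4.1692        29.1846         233.4772
  8       507.50       259.4191     2,075.3527      18,678.1741
  Σ                    297.4850     2,214.9184      19,479.0685
P = 297.4850.
Convexity = Σ t(t+1)·PV / [P·(1+y)²] = 19,479.0685 / (297.4850 × 1.182656) = 55.36619.

55.366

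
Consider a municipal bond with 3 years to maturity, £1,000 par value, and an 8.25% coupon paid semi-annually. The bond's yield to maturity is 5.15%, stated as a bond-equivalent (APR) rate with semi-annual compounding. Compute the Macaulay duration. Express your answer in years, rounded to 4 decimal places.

2.7312 years

Periodic yield y = 0.02575. Discount each cash flow and weight by its period:
  t   CF        PV=CF/(1+0.02575)^t    t·PV
  1        41.25        40.2145        40.2145
  2        41.25        39.2049        78.4099
  3        41.25        38.2208       114.6623
  4        41.25        37.2613       149.0451
  5        41.25        36.3259       181.6295
  6     1,041.25       893.9348     5,363.6090
  Σ                  1,085.1622     5,927.5703
Price P = Σ PV = 1,085.1622.
Macaulay duration = Σ(t·PV) / P = 5,927.5703 / 1,085.1622 = 5.46238 half-year periods.
In years: 5.46238 / 2 = 2.73119 years.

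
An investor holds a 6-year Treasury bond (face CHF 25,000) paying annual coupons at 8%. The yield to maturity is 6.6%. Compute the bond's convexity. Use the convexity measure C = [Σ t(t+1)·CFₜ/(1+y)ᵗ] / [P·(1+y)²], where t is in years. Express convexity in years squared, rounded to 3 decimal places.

With y = 0.066:
  t   CF        PV=CF/(1+0.066)^t    t·PV        t(t+1)·PV
  1     2,000.00     1,876.1726     1,876.1726       3,752.3452
  2     2,000.00     1,760.0118     3,520.0237      10,560.0710
  3     2,000.00     1,651.0430     4,953.1290      19,812.5159
  4     2,000.00     1,548.8208     6,195.2833      30,976.4163
  5     2,000.00     1,452.9276     7,264.6380      43,587.8278
  6    27,000.00    18,400.1149   110,400.6897     772,804.8276
  Σ                 26,689.0908   134,209.9361     881,494.0039
P = 26,689.0908.
Convexity = Σ t(t+1)·PV / [P·(1+y)²] = 881,494.0039 / (26,689.0908 × 1.136356) = 29.06506.

29.065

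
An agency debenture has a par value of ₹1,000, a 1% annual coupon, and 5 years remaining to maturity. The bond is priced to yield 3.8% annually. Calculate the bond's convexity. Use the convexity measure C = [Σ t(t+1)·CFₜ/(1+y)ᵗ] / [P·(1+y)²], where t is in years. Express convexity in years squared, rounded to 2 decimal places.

With y = 0.038:
  t   CF        PV=CF/(1+0.038)^t    t·PV        t(t+1)·PV
  1        10.00         9.6339         9.6339          19.2678
  2        10.00         9.2812        18.5624          55.6873
  3        10.00         8.9414        26.8243         107.2974
  4        10.00         8.6141        34.4565         172.2823
  5     1,010.00       838.1748     4,190.8741      25,145.2444
  Σ                    874.6455     4,280.3512      25,499.7792
P = 874.6455.
Convexity = Σ t(t+1)·PV / [P·(1+y)²] = 25,499.7792 / (874.6455 × 1.077444) = 27.05887.

27.06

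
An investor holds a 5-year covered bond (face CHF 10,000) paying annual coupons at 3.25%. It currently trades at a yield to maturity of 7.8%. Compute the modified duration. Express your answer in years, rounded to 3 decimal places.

4.320 years

Periodic yield y = 0.078. First find Macaulay duration:
  t   CF        PV=CF/(1+0.078)^t    t·PV
  1       325.00       301.4842       301.4842
  2       325.00       279.6700       559.3399
  3       325.00       259.4341       778.3023
  4       325.00       240.6624       962.6498
  5    10,325.00     7,092.4496    35,462.2478
  Σ                  8,173.7003    38,064.0241
P = 8,173.7003; Macaulay duration = 38,064.0241 / 8,173.7003 = 4.65689 years.
Modified duration = D_Mac / (1 + y) = 4.65689 / 1.078 = 4.31994 years.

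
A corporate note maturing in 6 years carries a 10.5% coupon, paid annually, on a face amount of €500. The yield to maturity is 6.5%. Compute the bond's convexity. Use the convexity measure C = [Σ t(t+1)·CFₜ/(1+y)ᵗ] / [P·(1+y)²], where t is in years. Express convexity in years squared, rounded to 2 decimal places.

With y = 0.065:
  t   CF        PV=CF/(1+0.065)^t    t·PV        t(t+1)·PV
  1        52.50        49.2958        49.2958          98.5915
  2        52.50        46.2871        92.5742         277.7227
  3        52.50        43.4621       130.3862         521.5449
  4        52.50        40.8095       163.2378         816.1892
  5        52.50        38.3187       191.5937       1,149.5623
  6       552.50       378.6471     2,271.8826      15,903.1782
  Σ                    596.8203     2,898.9704      18,766.7889
P = 596.8203.
Convexity = Σ t(t+1)·PV / [P·(1+y)²] = 18,766.7889 / (596.8203 × 1.134225) = 27.72344.

27.72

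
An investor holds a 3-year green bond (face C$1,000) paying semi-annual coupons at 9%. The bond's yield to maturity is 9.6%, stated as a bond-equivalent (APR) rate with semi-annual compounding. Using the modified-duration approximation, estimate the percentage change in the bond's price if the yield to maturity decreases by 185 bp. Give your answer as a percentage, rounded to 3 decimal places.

+4.753%

Periodic yield y = 0.048. Modified duration first:
  t   CF        PV=CF/(1+0.048)^t    t·PV
  1        45.00        42.9389        42.9389
  2        45.00        40.9723        81.9445
  3        45.00        39.0957       117.2870
  4        45.00        37.3050       149.2201
  5        45.00        35.5964       177.9820
  6     1,045.00       788.7667     4,732.6005
  Σ                    984.6750     5,301.9731
P = 984.6750; D_Mac = 5.38449 half-year periods = 2.69225 yrs; D_mod = 2.69225/(1+0.048) = 2.56894 yrs.
ΔP/P ≈ -D_mod · Δy = -2.56894 × (-0.0185) = +0.047525 = +4.7525%.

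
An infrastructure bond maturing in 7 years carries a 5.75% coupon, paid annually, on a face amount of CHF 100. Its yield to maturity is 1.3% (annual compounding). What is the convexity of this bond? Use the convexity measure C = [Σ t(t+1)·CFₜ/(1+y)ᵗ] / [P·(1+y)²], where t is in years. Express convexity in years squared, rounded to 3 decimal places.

45.238

With y = 0.013:
  t   CF        PV=CF/(1+0.013)^t    t·PV        t(t+1)·PV
  1         5.75         5.6762         5.6762          11.3524
  2         5.75         5.6034        11.2067          33.6202
  3         5.75         5.5315        16.5944          66.3775
  4         5.75         5.4605        21.8419         109.2094
  5         5.75         5.3904        26.9520         161.7119
  6         5.75         5.3212        31.9273         223.4912
  7       105.75        96.6083       676.2578       5,410.0625
  Σ                    129.5914       790.4563       6,015.8251
P = 129.5914.
Convexity = Σ t(t+1)·PV / [P·(1+y)²] = 6,015.8251 / (129.5914 × 1.026169) = 45.23767.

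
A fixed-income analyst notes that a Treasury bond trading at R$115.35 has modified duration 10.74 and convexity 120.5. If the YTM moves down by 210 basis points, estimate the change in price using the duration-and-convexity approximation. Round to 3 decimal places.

Duration effect: -D_mod·Δy = -10.74 × (-0.021) = +0.225540
Convexity effect: ½·C·(Δy)² = 0.5 × 120.5 × (-0.021)² = +0.02657025
ΔP/P ≈ +0.225540 + 0.02657025 = +0.25211025
ΔP ≈ 115.35 × (+0.25211025) = +29.0809173375.

+R$29.081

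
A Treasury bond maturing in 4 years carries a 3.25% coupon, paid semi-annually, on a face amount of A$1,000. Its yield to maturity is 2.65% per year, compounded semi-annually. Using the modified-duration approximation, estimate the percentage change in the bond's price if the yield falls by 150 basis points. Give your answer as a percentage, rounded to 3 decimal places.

Periodic yield y = 0.01325. Modified duration first:
  t   CF        PV=CF/(1+0.01325)^t    t·PV
  1        16.25        16.0375        16.0375
  2        16.25        15.8278        31.6556
  3        16.25        15.6208        46.8624
  4        16.25        15.4165        61.6662
  5        16.25        15.2149        76.0747
  6        16.25        15.0160        90.0959
  7        16.25        14.8196       103.7373
  8     1,016.25       914.6768     7,317.4143
  Σ                  1,022.6300     7,743.5439
P = 1,022.6300; D_Mac = 7.57219 half-year periods = 3.78609 yrs; D_mod = 3.78609/(1+0.01325) = 3.73658 yrs.
ΔP/P ≈ -D_mod · Δy = -3.73658 × (-0.015) = +0.056049 = +5.6049%.

+5.605%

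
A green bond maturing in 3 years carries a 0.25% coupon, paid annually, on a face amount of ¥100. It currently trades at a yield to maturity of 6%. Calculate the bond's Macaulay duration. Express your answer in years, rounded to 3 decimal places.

2.992 years

Periodic yield y = 0.06. Discount each cash flow and weight by its year:
  t   CF        PV=CF/(1+0.06)^t    t·PV
  1         0.25         0.2358         0.2358
  2         0.25         0.2225         0.4450
  3       100.25        84.1718       252.5155
  Σ                     84.6302       253.1963
Price P = Σ PV = 84.6302.
Macaulay duration = Σ(t·PV) / P = 253.1963 / 84.6302 = 2.99180 years.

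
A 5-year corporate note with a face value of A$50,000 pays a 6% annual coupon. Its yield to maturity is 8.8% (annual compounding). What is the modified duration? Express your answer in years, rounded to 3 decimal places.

Periodic yield y = 0.088. First find Macaulay duration:
  t   CF        PV=CF/(1+0.088)^t    t·PV
  1     3,000.00     2,757.3529     2,757.3529
  2     3,000.00     2,534.3317     5,068.6635
  3     3,000.00     2,329.3490     6,988.0471
  4     3,000.00     2,140.9458     8,563.7832
  5    53,000.00    34,764.1322   173,820.6610
  Σ                 44,526.1117   197,198.5077
P = 44,526.1117; Macaulay duration = 197,198.5077 / 44,526.1117 = 4.42883 years.
Modified duration = D_Mac / (1 + y) = 4.42883 / 1.088 = 4.07061 years.

4.071 years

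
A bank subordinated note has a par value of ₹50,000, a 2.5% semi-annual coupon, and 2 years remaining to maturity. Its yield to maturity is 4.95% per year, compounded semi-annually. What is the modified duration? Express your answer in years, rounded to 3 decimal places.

Periodic yield y = 0.02475. First find Macaulay duration:
  t   CF        PV=CF/(1+0.02475)^t    t·PV
  1       625.00       609.9049       609.9049
  2       625.00       595.1743     1,190.3486
  3       625.00       580.7995     1,742.3985
  4    50,625.00    45,908.5238   183,634.0953
  Σ                 47,694.4025   187,176.7472
P = 47,694.4025; Macaulay duration = 187,176.7472 / 47,694.4025 = 3.92450 half-year periods = 1.96225 years.
Modified duration = D_Mac / (1 + y) = 1.96225 / 1.02475 = 1.91486 years.

1.915 years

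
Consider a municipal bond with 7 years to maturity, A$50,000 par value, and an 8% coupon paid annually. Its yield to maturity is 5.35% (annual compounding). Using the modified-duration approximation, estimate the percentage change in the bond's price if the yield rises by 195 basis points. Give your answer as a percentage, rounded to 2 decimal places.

-10.60%

Periodic yield y = 0.0535. Modified duration first:
  t   CF        PV=CF/(1+0.0535)^t    t·PV
  1     4,000.00     3,796.8676     3,796.8676
  2     4,000.00     3,604.0509     7,208.1017
  3     4,000.00     3,421.0260    10,263.0779
  4     4,000.00     3,247.2957    12,989.1826
  5     4,000.00     3,082.3879    15,411.9395
  6     4,000.00     2,925.8547    17,555.1281
  7    54,000.00    37,493.1544   262,452.0807
  Σ                 57,570.6370   329,676.3782
P = 57,570.6370; D_Mac = 5.72647 yrs; D_mod = 5.72647/(1+0.0535) = 5.43566 yrs.
ΔP/P ≈ -D_mod · Δy = -5.43566 × (+0.0195) = -0.105995 = -10.5995%.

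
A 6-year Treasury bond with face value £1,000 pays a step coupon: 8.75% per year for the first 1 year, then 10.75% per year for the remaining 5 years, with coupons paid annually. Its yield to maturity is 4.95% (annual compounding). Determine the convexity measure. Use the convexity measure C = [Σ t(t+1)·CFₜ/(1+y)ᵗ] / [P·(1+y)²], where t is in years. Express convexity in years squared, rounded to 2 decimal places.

29.16

With y = 0.0495:
  t   CF        PV=CF/(1+0.0495)^t    t·PV        t(t+1)·PV
  1        87.50        83.3730        83.3730         166.7461
  2       107.50        97.5986       195.1972         585.5916
  3       107.50        92.9953       278.9860       1,115.9439
  4       107.50        88.6092       354.4367       1,772.1835
  5       107.50        84.4299       422.1495       2,532.8969
  6     1,107.50       828.7987     4,972.7924      34,809.5467
  Σ                  1,275.8048     6,306.9348      40,982.9087
P = 1,275.8048.
Convexity = Σ t(t+1)·PV / [P·(1+y)²] = 40,982.9087 / (1,275.8048 × 1.101450) = 29.16444.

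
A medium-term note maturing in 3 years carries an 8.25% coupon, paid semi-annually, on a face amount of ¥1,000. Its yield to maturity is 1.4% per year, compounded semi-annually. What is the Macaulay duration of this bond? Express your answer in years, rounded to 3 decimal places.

Periodic yield y = 0.007. Discount each cash flow and weight by its period:
  t   CF        PV=CF/(1+0.007)^t    t·PV
  1        41.25        40.9633        40.9633
  2        41.25        40.6785        81.3570
  3        41.25        40.3957       121.1872
  4        41.25        40.1149       160.4597
  5        41.25        39.8361       199.1804
  6     1,041.25       998.5693     5,991.4155
  Σ                  1,200.5578     6,594.5632
Price P = Σ PV = 1,200.5578.
Macaulay duration = Σ(t·PV) / P = 6,594.5632 / 1,200.5578 = 5.49292 half-year periods.
In years: 5.49292 / 2 = 2.74646 years.

2.746 years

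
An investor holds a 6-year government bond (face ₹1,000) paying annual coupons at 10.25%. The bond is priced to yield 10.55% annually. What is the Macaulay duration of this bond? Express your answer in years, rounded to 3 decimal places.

Periodic yield y = 0.1055. Discount each cash flow and weight by its year:
  t   CF        PV=CF/(1+0.1055)^t    t·PV
  1       102.50        92.7182        92.7182
  2       102.50        83.8699       167.7399
  3       102.50        75.8661       227.5982
  4       102.50        68.6260       274.5041
  5       102.50        62.0769       310.3846
  6     1,102.50       603.9849     3,623.9097
  Σ                    987.1421     4,696.8547
Price P = Σ PV = 987.1421.
Macaulay duration = Σ(t·PV) / P = 4,696.8547 / 987.1421 = 4.75803 years.

4.758 years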